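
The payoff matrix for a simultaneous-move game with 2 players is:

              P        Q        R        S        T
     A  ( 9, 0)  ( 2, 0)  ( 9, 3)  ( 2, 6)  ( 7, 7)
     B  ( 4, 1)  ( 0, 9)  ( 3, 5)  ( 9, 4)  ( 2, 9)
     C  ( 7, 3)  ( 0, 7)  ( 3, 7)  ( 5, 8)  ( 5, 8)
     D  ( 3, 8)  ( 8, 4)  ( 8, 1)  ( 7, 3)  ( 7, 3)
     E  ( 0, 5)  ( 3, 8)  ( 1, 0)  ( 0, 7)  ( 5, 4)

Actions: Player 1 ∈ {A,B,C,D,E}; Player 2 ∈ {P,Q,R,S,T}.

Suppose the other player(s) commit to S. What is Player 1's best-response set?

P1 best: {B}

u_1(A vs S) = 2
u_1(B vs S) = 9
u_1(C vs S) = 5
u_1(D vs S) = 7
u_1(E vs S) = 0
max payoff 9 at {B}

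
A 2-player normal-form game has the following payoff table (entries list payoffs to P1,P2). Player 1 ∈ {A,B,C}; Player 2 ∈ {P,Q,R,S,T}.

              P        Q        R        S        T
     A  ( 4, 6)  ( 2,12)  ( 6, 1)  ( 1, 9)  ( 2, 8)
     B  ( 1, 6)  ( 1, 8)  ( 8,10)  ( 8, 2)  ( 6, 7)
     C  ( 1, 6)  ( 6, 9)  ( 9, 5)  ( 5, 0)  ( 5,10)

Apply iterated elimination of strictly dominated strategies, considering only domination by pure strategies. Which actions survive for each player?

Remaining: P1:{B,C} P2:{Q,R,T}

P2 drop P (Q beats it: A:12>6 B:8>6 C:9>6)
P1 drop A (C beats it: Q:6>2 R:9>6 S:5>1 T:5>2)
P2 drop S (Q beats it: B:8>2 C:9>0)
P1→{B,C} P2→{Q,R,T}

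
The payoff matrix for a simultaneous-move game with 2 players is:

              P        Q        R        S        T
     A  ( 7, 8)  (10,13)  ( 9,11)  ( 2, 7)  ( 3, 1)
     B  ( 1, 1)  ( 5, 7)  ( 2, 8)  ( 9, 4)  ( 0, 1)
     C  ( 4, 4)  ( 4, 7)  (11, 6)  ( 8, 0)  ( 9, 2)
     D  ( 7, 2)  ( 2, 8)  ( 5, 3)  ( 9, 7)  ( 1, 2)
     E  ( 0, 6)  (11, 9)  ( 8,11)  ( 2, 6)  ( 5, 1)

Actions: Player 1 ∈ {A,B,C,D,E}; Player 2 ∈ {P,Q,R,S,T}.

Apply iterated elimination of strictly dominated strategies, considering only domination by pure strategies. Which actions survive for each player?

P2 drop P (Q beats it: A:13>8 B:7>1 C:7>4 D:8>2 E:9>6)
P2 drop S (Q beats it: A:13>7 B:7>4 C:7>0 D:8>7 E:9>6)
P1 drop B (A beats it: Q:10>5 R:9>2 T:3>0)
P1 drop D (A beats it: Q:10>2 R:9>5 T:3>1)
P2 drop T (Q beats it: A:13>1 C:7>2 E:9>1)
P1→{A,C,E} P2→{Q,R}

Remaining: P1:{A,C,E} P2:{Q,R}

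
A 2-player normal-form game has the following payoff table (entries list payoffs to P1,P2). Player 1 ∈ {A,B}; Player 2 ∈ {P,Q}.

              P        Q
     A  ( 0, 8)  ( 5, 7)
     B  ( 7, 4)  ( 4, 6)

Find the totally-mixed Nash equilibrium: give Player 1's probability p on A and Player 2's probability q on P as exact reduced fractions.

P1 indiff ⇒ q·0+(1-q)·5 = q·7+(1-q)·4 ⇒ q(-7) = (1-q)(-1) ⇒ q = 1/8
P2 indiff ⇒ p·8+(1-p)·4 = p·7+(1-p)·6 ⇒ p(1) = (1-p)(2) ⇒ p = 2/3

p=2/3, q=1/8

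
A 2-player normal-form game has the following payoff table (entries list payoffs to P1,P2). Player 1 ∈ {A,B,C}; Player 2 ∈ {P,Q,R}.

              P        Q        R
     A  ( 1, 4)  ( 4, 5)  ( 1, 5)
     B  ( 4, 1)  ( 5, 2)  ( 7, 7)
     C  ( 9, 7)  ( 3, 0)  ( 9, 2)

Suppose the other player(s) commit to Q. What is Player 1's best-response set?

P1 best: {B}

u_1(A vs Q) = 4
u_1(B vs Q) = 5
u_1(C vs Q) = 3
max payoff 5 at {B}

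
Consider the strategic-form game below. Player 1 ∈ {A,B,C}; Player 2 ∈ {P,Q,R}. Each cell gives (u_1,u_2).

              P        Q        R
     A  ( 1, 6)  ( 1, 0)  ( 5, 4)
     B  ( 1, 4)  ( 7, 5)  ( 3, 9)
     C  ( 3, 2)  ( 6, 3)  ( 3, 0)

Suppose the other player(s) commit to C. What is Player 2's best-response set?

u_2(P vs C) = 2
u_2(Q vs C) = 3
u_2(R vs C) = 0
max payoff 3 at {Q}

argmax u_2 = {Q}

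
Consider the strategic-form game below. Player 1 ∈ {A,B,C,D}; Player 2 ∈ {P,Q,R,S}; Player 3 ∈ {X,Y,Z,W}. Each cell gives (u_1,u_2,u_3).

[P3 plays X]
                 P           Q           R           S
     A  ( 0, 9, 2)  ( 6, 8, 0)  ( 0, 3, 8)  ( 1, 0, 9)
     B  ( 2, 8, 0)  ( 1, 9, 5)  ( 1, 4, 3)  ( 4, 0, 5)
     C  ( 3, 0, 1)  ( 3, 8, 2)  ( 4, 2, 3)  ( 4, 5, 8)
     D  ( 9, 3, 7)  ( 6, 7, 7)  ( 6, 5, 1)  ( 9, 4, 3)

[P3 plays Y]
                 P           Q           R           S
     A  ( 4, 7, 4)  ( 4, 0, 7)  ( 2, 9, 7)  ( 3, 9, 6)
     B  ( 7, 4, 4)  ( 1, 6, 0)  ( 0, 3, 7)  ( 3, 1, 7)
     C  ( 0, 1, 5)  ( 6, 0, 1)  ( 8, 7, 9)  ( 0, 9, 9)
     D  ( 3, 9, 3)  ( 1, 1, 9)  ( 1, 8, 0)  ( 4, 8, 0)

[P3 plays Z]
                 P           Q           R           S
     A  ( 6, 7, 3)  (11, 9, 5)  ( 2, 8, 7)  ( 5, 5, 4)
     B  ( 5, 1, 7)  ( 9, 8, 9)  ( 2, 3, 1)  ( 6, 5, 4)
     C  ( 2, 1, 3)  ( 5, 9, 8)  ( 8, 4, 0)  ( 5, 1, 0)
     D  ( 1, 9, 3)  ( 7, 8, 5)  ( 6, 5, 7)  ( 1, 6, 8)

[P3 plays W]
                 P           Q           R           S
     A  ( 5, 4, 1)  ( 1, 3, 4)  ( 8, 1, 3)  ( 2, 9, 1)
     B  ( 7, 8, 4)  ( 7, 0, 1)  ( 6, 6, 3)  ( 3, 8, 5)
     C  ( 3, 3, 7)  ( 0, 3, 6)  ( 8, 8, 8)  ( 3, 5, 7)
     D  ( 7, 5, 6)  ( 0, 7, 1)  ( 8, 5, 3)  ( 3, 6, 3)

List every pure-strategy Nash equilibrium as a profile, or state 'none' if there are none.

PSNE: ∅

(A,P,X): not NE [P1→D gives 9>0; P3→Y gives 4>2]
(A,P,Y): not NE [P1→B gives 7>4; P2→S gives 9>7]
(A,P,Z): not NE [P2→Q gives 9>7; P3→Y gives 4>3]
(A,P,W): not NE [P1→D gives 7>5; P2→S gives 9>4; P3→Y gives 4>1]
(A,Q,X): not NE [P2→P gives 9>8; P3→Y gives 7>0]
(A,Q,Y): not NE [P1→C gives 6>4; P2→S gives 9>0]
(A,Q,Z): not NE [P3→Y gives 7>5]
(A,Q,W): not NE [P1→B gives 7>1; P2→S gives 9>3; P3→Y gives 7>4]
(A,R,X): not NE [P1→D gives 6>0; P2→P gives 9>3]
(A,R,Y): not NE [P1→C gives 8>2; P3→X gives 8>7]
(A,R,Z): not NE [P1→C gives 8>2; P2→Q gives 9>8; P3→X gives 8>7]
(A,R,W): not NE [P2→S gives 9>1; P3→X gives 8>3]
(A,S,X): not NE [P1→D gives 9>1; P2→P gives 9>0]
(A,S,Y): not NE [P1→D gives 4>3; P3→X gives 9>6]
(A,S,Z): not NE [P1→B gives 6>5; P2→Q gives 9>5; P3→X gives 9>4]
(A,S,W): not NE [P1→D gives 3>2; P3→X gives 9>1]
(B,P,X): not NE [P1→D gives 9>2; P2→Q gives 9>8; P3→Z gives 7>0]
(B,P,Y): not NE [P2→Q gives 6>4; P3→Z gives 7>4]
(B,P,Z): not NE [P1→A gives 6>5; P2→Q gives 8>1]
(B,P,W): not NE [P3→Z gives 7>4]
(B,Q,X): not NE [P1→D gives 6>1; P3→Z gives 9>5]
(B,Q,Y): not NE [P1→C gives 6>1; P3→Z gives 9>0]
(B,Q,Z): not NE [P1→A gives 11>9]
(B,Q,W): not NE [P2→S gives 8>0; P3→Z gives 9>1]
(B,R,X): not NE [P1→D gives 6>1; P2→Q gives 9>4; P3→Y gives 7>3]
(B,R,Y): not NE [P1→C gives 8>0; P2→Q gives 6>3]
(B,R,Z): not NE [P1→C gives 8>2; P2→Q gives 8>3; P3→Y gives 7>1]
(B,R,W): not NE [P1→D gives 8>6; P2→S gives 8>6; P3→Y gives 7>3]
(B,S,X): not NE [P1→D gives 9>4; P2→Q gives 9>0; P3→Y gives 7>5]
(B,S,Y): not NE [P1→D gives 4>3; P2→Q gives 6>1]
(B,S,Z): not NE [P2→Q gives 8>5; P3→Y gives 7>4]
(B,S,W): not NE [P3→Y gives 7>5]
(C,P,X): not NE [P1→D gives 9>3; P2→Q gives 8>0; P3→W gives 7>1]
(C,P,Y): not NE [P1→B gives 7>0; P2→S gives 9>1; P3→W gives 7>5]
(C,P,Z): not NE [P1→A gives 6>2; P2→Q gives 9>1; P3→W gives 7>3]
(C,P,W): not NE [P1→D gives 7>3; P2→R gives 8>3]
(C,Q,X): not NE [P1→D gives 6>3; P3→Z gives 8>2]
(C,Q,Y): not NE [P2→S gives 9>0; P3→Z gives 8>1]
(C,Q,Z): not NE [P1→A gives 11>5]
(C,Q,W): not NE [P1→B gives 7>0; P2→R gives 8>3; P3→Z gives 8>6]
(C,R,X): not NE [P1→D gives 6>4; P2→Q gives 8>2; P3→Y gives 9>3]
(C,R,Y): not NE [P2→S gives 9>7]
(C,R,Z): not NE [P2→Q gives 9>4; P3→Y gives 9>0]
(C,R,W): not NE [P3→Y gives 9>8]
(C,S,X): not NE [P1→D gives 9>4; P2→Q gives 8>5; P3→Y gives 9>8]
(C,S,Y): not NE [P1→D gives 4>0]
(C,S,Z): not NE [P1→B gives 6>5; P2→Q gives 9>1; P3→Y gives 9>0]
(C,S,W): not NE [P2→R gives 8>5; P3→Y gives 9>7]
(D,P,X): not NE [P2→Q gives 7>3]
(D,P,Y): not NE [P1→B gives 7>3; P3→X gives 7>3]
(D,P,Z): not NE [P1→A gives 6>1; P3→X gives 7>3]
(D,P,W): not NE [P2→Q gives 7>5; P3→X gives 7>6]
(D,Q,X): not NE [P3→Y gives 9>7]
(D,Q,Y): not NE [P1→C gives 6>1; P2→P gives 9>1]
(D,Q,Z): not NE [P1→A gives 11>7; P2→P gives 9>8; P3→Y gives 9>5]
(D,Q,W): not NE [P1→B gives 7>0; P3→Y gives 9>1]
(D,R,X): not NE [P2→Q gives 7>5; P3→Z gives 7>1]
(D,R,Y): not NE [P1→C gives 8>1; P2→P gives 9>8; P3→Z gives 7>0]
(D,R,Z): not NE [P1→C gives 8>6; P2→P gives 9>5]
(D,R,W): not NE [P2→Q gives 7>5; P3→Z gives 7>3]
(D,S,X): not NE [P2→Q gives 7>4; P3→Z gives 8>3]
(D,S,Y): not NE [P2→P gives 9>8; P3→Z gives 8>0]
(D,S,Z): not NE [P1→B gives 6>1; P2→P gives 9>6]
(D,S,W): not NE [P2→Q gives 7>6; P3→Z gives 8>3]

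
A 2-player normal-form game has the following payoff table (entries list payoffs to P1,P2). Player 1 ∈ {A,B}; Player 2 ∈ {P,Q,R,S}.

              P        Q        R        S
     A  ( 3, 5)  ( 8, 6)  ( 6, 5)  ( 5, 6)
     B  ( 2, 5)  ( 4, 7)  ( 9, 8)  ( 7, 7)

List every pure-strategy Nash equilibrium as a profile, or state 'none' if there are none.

(A,P): not NE [P2→S gives 6>5]
(A,Q): NE
(A,R): not NE [P1→B gives 9>6; P2→S gives 6>5]
(A,S): not NE [P1→B gives 7>5]
(B,P): not NE [P1→A gives 3>2; P2→R gives 8>5]
(B,Q): not NE [P1→A gives 8>4; P2→R gives 8>7]
(B,R): NE
(B,S): not NE [P2→R gives 8>7]

PSNE = {(A,Q), (B,R)}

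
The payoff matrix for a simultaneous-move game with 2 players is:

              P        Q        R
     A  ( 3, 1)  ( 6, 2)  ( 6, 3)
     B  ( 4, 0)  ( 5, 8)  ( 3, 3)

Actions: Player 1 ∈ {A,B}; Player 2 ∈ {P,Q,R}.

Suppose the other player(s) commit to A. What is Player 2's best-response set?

u_2(P vs A) = 1
u_2(Q vs A) = 2
u_2(R vs A) = 3
max payoff 3 at {R}

argmax u_2 = {R}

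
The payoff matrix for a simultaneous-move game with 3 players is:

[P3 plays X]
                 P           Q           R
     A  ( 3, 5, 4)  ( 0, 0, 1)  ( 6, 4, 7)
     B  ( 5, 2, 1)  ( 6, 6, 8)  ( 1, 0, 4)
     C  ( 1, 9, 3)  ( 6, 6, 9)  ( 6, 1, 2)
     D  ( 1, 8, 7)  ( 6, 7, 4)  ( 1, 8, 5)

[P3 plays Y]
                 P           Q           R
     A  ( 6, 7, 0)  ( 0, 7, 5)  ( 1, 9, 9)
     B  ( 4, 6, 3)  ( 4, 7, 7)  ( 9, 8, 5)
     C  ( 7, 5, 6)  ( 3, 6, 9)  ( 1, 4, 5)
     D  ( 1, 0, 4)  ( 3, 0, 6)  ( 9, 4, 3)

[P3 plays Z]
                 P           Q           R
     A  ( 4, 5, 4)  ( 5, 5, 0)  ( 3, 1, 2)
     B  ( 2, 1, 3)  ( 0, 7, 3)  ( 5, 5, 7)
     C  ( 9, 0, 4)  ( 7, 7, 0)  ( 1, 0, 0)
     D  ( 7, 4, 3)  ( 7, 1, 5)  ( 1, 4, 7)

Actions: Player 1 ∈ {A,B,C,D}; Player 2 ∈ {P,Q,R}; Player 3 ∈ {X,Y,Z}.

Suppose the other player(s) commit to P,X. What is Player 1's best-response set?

u_1(A vs P,X) = 3
u_1(B vs P,X) = 5
u_1(C vs P,X) = 1
u_1(D vs P,X) = 1
max payoff 5 at {B}

BR_1 = {B}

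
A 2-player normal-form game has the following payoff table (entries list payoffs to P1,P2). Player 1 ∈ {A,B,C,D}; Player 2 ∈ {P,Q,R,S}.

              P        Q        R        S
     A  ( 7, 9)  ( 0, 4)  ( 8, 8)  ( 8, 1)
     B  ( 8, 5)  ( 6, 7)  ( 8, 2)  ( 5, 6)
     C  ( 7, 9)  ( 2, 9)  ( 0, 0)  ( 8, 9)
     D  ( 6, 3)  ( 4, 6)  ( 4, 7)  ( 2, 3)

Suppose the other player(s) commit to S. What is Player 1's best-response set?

P1 best: {A,C}

u_1(A vs S) = 8
u_1(B vs S) = 5
u_1(C vs S) = 8
u_1(D vs S) = 2
max payoff 8 at {A,C}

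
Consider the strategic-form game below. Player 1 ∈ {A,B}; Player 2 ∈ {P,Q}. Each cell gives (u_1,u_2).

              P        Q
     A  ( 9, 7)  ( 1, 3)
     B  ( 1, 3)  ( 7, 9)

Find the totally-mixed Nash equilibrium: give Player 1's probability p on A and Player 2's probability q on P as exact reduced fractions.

(p,q) = (3/5, 3/7)

P1 indiff ⇒ q·9+(1-q)·1 = q·1+(1-q)·7 ⇒ q(8) = (1-q)(6) ⇒ q = 3/7
P2 indiff ⇒ p·7+(1-p)·3 = p·3+(1-p)·9 ⇒ p(4) = (1-p)(6) ⇒ p = 3/5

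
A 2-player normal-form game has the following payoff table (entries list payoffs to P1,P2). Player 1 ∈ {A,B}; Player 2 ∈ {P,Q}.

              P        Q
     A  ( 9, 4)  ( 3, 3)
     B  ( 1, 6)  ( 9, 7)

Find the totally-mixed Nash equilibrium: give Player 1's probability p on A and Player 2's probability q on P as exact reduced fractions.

P1 indiff ⇒ q·9+(1-q)·3 = q·1+(1-q)·9 ⇒ q(8) = (1-q)(6) ⇒ q = 3/7
P2 indiff ⇒ p·4+(1-p)·6 = p·3+(1-p)·7 ⇒ p(1) = (1-p)(1) ⇒ p = 1/2

p=1/2, q=3/7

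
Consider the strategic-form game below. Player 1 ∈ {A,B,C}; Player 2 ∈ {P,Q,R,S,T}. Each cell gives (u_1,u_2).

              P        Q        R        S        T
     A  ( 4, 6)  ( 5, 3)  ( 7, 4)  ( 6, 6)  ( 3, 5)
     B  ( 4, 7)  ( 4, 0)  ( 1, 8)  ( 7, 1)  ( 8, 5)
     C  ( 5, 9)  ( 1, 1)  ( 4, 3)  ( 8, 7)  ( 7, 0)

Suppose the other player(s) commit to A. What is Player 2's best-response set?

P2 best: {P,S}

u_2(P vs A) = 6
u_2(Q vs A) = 3
u_2(R vs A) = 4
u_2(S vs A) = 6
u_2(T vs A) = 5
max payoff 6 at {P,S}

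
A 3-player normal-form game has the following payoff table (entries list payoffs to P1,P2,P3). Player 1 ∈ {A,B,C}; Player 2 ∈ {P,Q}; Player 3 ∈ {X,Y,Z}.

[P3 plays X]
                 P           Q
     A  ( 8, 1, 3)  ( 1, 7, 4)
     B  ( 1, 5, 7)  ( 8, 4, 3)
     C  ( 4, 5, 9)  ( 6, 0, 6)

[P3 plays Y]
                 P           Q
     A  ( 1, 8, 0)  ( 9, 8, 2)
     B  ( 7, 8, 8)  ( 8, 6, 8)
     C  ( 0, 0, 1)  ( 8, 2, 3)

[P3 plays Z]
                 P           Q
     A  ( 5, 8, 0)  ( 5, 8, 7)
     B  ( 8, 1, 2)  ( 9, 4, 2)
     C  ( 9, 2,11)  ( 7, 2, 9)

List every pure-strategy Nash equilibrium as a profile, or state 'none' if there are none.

NE set: (B,P,Y), (C,P,Z)

(A,P,X): not NE [P2→Q gives 7>1]
(A,P,Y): not NE [P1→B gives 7>1; P3→X gives 3>0]
(A,P,Z): not NE [P1→C gives 9>5; P3→X gives 3>0]
(A,Q,X): not NE [P1→B gives 8>1; P3→Z gives 7>4]
(A,Q,Y): not NE [P3→Z gives 7>2]
(A,Q,Z): not NE [P1→B gives 9>5]
(B,P,X): not NE [P1→A gives 8>1; P3→Y gives 8>7]
(B,P,Y): NE
(B,P,Z): not NE [P1→C gives 9>8; P2→Q gives 4>1; P3→Y gives 8>2]
(B,Q,X): not NE [P2→P gives 5>4; P3→Y gives 8>3]
(B,Q,Y): not NE [P1→A gives 9>8; P2→P gives 8>6]
(B,Q,Z): not NE [P3→Y gives 8>2]
(C,P,X): not NE [P1→A gives 8>4; P3→Z gives 11>9]
(C,P,Y): not NE [P1→B gives 7>0; P2→Q gives 2>0; P3→Z gives 11>1]
(C,P,Z): NE
(C,Q,X): not NE [P1→B gives 8>6; P2→P gives 5>0; P3→Z gives 9>6]
(C,Q,Y): not NE [P1→A gives 9>8; P3→Z gives 9>3]
(C,Q,Z): not NE [P1→B gives 9>7]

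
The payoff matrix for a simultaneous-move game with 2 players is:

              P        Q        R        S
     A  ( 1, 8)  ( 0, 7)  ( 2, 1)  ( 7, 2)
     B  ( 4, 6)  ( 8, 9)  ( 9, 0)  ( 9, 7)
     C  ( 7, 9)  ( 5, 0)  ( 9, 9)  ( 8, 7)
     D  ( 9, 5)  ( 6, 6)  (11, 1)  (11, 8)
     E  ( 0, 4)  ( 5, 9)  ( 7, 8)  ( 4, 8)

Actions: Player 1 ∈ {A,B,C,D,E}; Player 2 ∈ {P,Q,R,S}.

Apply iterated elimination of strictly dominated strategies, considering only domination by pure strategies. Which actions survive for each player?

P1 drop A (B beats it: P:4>1 Q:8>0 R:9>2 S:9>7)
P1 drop C (D beats it: P:9>7 Q:6>5 R:11>9 S:11>8)
P1 drop E (B beats it: P:4>0 Q:8>5 R:9>7 S:9>4)
P2 drop P (Q beats it: B:9>6 D:6>5)
P2 drop R (Q beats it: B:9>0 D:6>1)
P1→{B,D} P2→{Q,S}

IESDS → P1:{B,D} P2:{Q,S}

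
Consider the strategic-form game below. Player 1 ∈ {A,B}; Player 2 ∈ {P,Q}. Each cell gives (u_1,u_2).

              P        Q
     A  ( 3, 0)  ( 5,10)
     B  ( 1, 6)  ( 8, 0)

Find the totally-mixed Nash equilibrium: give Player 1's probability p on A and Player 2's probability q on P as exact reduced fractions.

p=3/8, q=3/5

P1 indiff ⇒ q·3+(1-q)·5 = q·1+(1-q)·8 ⇒ q(2) = (1-q)(3) ⇒ q = 3/5
P2 indiff ⇒ p·0+(1-p)·6 = p·10+(1-p)·0 ⇒ p(-10) = (1-p)(-6) ⇒ p = 3/8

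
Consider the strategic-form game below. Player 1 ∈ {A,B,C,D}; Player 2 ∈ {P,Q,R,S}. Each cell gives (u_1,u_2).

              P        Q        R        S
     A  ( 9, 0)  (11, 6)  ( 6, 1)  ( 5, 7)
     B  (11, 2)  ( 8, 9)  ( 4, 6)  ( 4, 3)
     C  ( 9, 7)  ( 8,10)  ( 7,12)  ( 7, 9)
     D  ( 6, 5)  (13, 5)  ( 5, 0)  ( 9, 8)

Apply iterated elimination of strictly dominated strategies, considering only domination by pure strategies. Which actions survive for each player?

Remaining: P1:{A,C,D} P2:{Q,R,S}

P2 drop P (S beats it: A:7>0 B:3>2 C:9>7 D:8>5)
P1 drop B (A beats it: Q:11>8 R:6>4 S:5>4)
P1→{A,C,D} P2→{Q,R,S}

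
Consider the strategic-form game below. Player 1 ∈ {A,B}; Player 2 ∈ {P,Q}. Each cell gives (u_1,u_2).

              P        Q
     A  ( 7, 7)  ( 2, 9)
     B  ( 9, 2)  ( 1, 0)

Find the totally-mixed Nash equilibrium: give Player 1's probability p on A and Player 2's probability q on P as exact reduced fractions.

P1 indiff ⇒ q·7+(1-q)·2 = q·9+(1-q)·1 ⇒ q(-2) = (1-q)(-1) ⇒ q = 1/3
P2 indiff ⇒ p·7+(1-p)·2 = p·9+(1-p)·0 ⇒ p(-2) = (1-p)(-2) ⇒ p = 1/2

P1 mixes 1/2 on A; P2 mixes 1/3 on P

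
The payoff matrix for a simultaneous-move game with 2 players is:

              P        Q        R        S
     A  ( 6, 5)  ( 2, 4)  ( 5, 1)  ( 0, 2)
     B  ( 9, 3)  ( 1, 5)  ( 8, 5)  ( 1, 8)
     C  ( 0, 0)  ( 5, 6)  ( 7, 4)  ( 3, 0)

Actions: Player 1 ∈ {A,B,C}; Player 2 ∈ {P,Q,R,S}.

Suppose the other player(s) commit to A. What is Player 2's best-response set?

u_2(P vs A) = 5
u_2(Q vs A) = 4
u_2(R vs A) = 1
u_2(S vs A) = 2
max payoff 5 at {P}

argmax u_2 = {P}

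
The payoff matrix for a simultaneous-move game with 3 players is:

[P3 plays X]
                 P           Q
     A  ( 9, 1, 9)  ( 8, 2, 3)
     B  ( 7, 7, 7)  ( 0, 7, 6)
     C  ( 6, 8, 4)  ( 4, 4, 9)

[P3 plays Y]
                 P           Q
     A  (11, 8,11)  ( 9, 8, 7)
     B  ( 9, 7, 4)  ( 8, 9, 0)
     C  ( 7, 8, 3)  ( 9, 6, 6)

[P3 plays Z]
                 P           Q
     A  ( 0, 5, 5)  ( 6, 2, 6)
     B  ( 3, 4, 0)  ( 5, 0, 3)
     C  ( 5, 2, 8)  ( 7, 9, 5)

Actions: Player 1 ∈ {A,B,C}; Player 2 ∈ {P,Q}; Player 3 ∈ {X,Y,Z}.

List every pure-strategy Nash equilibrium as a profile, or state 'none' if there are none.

NE set: (A,P,Y), (A,Q,Y)

(A,P,X): not NE [P2→Q gives 2>1; P3→Y gives 11>9]
(A,P,Y): NE
(A,P,Z): not NE [P1→C gives 5>0; P3→Y gives 11>5]
(A,Q,X): not NE [P3→Y gives 7>3]
(A,Q,Y): NE
(A,Q,Z): not NE [P1→C gives 7>6; P2→P gives 5>2; P3→Y gives 7>6]
(B,P,X): not NE [P1→A gives 9>7]
(B,P,Y): not NE [P1→A gives 11>9; P2→Q gives 9>7; P3→X gives 7>4]
(B,P,Z): not NE [P1→C gives 5>3; P3→X gives 7>0]
(B,Q,X): not NE [P1→A gives 8>0]
(B,Q,Y): not NE [P1→C gives 9>8; P3→X gives 6>0]
(B,Q,Z): not NE [P1→C gives 7>5; P2→P gives 4>0; P3→X gives 6>3]
(C,P,X): not NE [P1→A gives 9>6; P3→Z gives 8>4]
(C,P,Y): not NE [P1→A gives 11>7; P3→Z gives 8>3]
(C,P,Z): not NE [P2→Q gives 9>2]
(C,Q,X): not NE [P1→A gives 8>4; P2→P gives 8>4]
(C,Q,Y): not NE [P2→P gives 8>6; P3→X gives 9>6]
(C,Q,Z): not NE [P3→X gives 9>5]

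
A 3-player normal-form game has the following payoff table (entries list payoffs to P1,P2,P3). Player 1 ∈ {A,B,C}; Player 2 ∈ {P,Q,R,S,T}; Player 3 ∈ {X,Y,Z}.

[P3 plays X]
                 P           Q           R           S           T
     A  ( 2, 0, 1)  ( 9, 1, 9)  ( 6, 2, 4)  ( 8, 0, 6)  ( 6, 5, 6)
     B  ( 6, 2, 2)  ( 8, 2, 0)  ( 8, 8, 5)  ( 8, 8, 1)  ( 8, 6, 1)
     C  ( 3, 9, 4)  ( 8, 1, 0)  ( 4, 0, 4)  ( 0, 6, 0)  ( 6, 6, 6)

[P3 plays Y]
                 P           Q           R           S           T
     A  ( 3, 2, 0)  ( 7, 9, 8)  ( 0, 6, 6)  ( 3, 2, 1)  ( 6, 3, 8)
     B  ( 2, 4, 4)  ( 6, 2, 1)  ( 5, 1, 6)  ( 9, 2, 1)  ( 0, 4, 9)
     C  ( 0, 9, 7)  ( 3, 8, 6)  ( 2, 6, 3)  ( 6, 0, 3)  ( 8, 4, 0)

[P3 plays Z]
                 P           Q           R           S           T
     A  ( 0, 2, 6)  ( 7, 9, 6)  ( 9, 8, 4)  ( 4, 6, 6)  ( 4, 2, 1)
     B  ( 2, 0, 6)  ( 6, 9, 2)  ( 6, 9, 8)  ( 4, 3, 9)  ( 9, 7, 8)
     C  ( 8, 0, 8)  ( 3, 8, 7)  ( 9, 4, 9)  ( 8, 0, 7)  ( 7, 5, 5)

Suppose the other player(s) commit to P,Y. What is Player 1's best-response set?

u_1(A vs P,Y) = 3
u_1(B vs P,Y) = 2
u_1(C vs P,Y) = 0
max payoff 3 at {A}

argmax u_1 = {A}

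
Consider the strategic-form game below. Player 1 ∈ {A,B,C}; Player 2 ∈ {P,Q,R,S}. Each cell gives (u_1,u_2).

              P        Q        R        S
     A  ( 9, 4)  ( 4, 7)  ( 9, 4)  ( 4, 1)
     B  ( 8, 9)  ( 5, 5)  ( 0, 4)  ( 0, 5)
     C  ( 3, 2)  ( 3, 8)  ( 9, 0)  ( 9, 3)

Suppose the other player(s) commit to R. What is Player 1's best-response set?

u_1(A vs R) = 9
u_1(B vs R) = 0
u_1(C vs R) = 9
max payoff 9 at {A,C}

P1 best: {A,C}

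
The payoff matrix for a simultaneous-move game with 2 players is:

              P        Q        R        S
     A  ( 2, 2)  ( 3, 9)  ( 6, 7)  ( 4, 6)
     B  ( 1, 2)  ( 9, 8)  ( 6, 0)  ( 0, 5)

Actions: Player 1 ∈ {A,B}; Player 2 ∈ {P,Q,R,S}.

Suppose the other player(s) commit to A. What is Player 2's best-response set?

BR_2 = {Q}

u_2(P vs A) = 2
u_2(Q vs A) = 9
u_2(R vs A) = 7
u_2(S vs A) = 6
max payoff 9 at {Q}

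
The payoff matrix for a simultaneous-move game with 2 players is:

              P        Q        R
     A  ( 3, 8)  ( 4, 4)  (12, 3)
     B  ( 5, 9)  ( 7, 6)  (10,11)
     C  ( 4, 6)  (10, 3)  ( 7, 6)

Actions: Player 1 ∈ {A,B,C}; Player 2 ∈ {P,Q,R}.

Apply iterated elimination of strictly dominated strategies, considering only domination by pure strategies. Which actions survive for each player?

IESDS → P1:{A,B} P2:{P,R}

P2 drop Q (P beats it: A:8>4 B:9>6 C:6>3)
P1 drop C (B beats it: P:5>4 R:10>7)
P1→{A,B} P2→{P,R}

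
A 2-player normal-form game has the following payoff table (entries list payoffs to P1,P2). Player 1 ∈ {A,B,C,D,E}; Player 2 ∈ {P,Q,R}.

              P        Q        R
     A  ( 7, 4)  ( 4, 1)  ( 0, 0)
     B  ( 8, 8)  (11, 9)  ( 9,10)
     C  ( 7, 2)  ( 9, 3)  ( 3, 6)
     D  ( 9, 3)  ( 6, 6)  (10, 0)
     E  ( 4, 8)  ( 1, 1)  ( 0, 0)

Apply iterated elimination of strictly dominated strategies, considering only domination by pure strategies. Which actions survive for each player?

Remaining: P1:{B,D} P2:{Q,R}

P1 drop A (B beats it: P:8>7 Q:11>4 R:9>0)
P1 drop C (B beats it: P:8>7 Q:11>9 R:9>3)
P1 drop E (B beats it: P:8>4 Q:11>1 R:9>0)
P2 drop P (Q beats it: B:9>8 D:6>3)
P1→{B,D} P2→{Q,R}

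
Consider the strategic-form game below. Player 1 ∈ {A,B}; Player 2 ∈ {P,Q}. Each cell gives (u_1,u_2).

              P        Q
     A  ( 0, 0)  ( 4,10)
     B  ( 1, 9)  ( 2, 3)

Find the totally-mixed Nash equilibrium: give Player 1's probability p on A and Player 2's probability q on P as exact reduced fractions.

P1 indiff ⇒ q·0+(1-q)·4 = q·1+(1-q)·2 ⇒ q(-1) = (1-q)(-2) ⇒ q = 2/3
P2 indiff ⇒ p·0+(1-p)·9 = p·10+(1-p)·3 ⇒ p(-10) = (1-p)(-6) ⇒ p = 3/8

(p,q) = (3/8, 2/3)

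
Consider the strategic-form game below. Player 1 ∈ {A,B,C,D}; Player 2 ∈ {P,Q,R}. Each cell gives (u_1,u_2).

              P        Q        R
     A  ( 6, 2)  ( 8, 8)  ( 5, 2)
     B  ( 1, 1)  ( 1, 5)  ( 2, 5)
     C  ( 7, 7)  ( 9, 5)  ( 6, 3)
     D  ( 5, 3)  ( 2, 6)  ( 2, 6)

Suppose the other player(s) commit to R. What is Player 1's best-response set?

u_1(A vs R) = 5
u_1(B vs R) = 2
u_1(C vs R) = 6
u_1(D vs R) = 2
max payoff 6 at {C}

P1 best: {C}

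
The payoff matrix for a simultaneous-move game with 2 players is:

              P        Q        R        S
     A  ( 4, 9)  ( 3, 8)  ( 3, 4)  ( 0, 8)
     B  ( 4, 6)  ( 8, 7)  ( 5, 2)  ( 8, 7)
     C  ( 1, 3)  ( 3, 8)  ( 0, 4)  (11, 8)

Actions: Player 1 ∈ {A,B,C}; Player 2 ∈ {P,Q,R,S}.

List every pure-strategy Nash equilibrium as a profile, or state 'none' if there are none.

PSNE = {(A,P), (B,Q), (C,S)}

(A,P): NE
(A,Q): not NE [P1→B gives 8>3; P2→P gives 9>8]
(A,R): not NE [P1→B gives 5>3; P2→P gives 9>4]
(A,S): not NE [P1→C gives 11>0; P2→P gives 9>8]
(B,P): not NE [P2→S gives 7>6]
(B,Q): NE
(B,R): not NE [P2→S gives 7>2]
(B,S): not NE [P1→C gives 11>8]
(C,P): not NE [P1→B gives 4>1; P2→S gives 8>3]
(C,Q): not NE [P1→B gives 8>3]
(C,R): not NE [P1→B gives 5>0; P2→S gives 8>4]
(C,S): NE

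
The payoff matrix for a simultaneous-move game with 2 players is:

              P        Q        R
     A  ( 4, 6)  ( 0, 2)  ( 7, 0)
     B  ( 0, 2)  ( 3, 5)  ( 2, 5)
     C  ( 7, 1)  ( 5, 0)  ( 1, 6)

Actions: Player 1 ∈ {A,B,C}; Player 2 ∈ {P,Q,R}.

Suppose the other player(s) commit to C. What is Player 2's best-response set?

P2 best: {R}

u_2(P vs C) = 1
u_2(Q vs C) = 0
u_2(R vs C) = 6
max payoff 6 at {R}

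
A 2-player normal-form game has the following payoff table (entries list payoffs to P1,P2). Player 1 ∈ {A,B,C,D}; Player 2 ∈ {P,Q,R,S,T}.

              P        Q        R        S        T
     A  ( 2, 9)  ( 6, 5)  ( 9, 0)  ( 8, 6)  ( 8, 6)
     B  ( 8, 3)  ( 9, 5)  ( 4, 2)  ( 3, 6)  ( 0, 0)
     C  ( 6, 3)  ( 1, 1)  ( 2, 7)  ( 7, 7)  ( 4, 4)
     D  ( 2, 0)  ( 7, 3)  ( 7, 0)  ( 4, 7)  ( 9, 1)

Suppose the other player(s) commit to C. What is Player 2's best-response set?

argmax u_2 = {R,S}

u_2(P vs C) = 3
u_2(Q vs C) = 1
u_2(R vs C) = 7
u_2(S vs C) = 7
u_2(T vs C) = 4
max payoff 7 at {R,S}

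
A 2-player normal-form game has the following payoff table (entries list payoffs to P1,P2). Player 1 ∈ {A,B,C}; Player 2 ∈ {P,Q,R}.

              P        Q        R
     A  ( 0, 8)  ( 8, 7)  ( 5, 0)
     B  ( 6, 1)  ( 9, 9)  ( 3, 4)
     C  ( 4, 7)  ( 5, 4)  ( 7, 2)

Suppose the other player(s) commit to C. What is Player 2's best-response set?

u_2(P vs C) = 7
u_2(Q vs C) = 4
u_2(R vs C) = 2
max payoff 7 at {P}

BR_2 = {P}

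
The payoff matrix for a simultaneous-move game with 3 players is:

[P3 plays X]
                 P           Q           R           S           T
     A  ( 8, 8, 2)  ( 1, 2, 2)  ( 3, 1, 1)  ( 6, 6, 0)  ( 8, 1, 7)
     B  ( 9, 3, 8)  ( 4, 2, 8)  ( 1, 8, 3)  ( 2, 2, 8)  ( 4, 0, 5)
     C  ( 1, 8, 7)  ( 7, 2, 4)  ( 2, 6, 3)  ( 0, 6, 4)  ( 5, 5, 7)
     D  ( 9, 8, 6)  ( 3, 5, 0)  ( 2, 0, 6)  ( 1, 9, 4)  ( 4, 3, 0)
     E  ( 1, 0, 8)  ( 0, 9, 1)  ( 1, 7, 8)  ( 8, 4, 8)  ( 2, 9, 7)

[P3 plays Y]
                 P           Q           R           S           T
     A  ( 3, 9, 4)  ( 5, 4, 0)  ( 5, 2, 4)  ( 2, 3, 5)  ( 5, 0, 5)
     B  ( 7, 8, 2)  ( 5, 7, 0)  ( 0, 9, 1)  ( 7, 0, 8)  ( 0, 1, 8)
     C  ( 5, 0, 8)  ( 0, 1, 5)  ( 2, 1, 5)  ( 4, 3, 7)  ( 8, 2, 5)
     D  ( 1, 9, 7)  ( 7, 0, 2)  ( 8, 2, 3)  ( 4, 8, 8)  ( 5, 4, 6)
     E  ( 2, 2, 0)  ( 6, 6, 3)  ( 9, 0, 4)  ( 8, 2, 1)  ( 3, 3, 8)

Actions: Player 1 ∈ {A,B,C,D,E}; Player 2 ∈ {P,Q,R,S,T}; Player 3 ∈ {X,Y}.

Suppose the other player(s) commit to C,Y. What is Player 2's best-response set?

u_2(P vs C,Y) = 0
u_2(Q vs C,Y) = 1
u_2(R vs C,Y) = 1
u_2(S vs C,Y) = 3
u_2(T vs C,Y) = 2
max payoff 3 at {S}

argmax u_2 = {S}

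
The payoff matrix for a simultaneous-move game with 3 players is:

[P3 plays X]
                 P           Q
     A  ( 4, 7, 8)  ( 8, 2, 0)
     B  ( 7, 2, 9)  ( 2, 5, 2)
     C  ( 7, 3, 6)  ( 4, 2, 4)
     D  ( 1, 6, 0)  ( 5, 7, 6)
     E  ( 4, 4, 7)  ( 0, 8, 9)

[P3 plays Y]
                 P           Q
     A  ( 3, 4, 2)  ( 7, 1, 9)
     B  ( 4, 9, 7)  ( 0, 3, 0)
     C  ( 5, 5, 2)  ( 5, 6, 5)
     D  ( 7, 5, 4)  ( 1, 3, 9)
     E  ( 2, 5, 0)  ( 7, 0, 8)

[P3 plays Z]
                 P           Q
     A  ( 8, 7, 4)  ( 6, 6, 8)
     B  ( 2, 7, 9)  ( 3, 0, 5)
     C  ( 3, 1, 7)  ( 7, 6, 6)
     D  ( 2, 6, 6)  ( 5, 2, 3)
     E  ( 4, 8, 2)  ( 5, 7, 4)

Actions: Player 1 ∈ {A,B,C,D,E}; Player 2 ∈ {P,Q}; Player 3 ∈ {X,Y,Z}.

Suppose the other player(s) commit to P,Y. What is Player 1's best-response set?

BR_1 = {D}

u_1(A vs P,Y) = 3
u_1(B vs P,Y) = 4
u_1(C vs P,Y) = 5
u_1(D vs P,Y) = 7
u_1(E vs P,Y) = 2
max payoff 7 at {D}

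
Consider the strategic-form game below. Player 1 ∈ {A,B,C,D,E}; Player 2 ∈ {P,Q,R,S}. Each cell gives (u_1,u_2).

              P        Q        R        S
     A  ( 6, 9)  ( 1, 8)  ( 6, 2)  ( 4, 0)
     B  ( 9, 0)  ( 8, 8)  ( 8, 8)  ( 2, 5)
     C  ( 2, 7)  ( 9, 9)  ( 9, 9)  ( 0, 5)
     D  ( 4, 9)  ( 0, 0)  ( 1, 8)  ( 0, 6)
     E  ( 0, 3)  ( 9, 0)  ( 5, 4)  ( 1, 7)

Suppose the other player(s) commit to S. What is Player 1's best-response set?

u_1(A vs S) = 4
u_1(B vs S) = 2
u_1(C vs S) = 0
u_1(D vs S) = 0
u_1(E vs S) = 1
max payoff 4 at {A}

P1 best: {A}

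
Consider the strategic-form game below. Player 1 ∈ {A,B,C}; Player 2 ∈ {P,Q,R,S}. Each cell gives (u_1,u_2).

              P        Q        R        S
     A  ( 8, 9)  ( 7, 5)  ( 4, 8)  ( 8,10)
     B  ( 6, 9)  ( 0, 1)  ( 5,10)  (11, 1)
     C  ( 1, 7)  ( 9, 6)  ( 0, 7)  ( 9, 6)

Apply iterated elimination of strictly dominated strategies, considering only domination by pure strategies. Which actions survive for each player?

P2 drop Q (P beats it: A:9>5 B:9>1 C:7>6)
P1 drop C (B beats it: P:6>1 R:5>0 S:11>9)
P1→{A,B} P2→{P,R,S}

Remaining: P1:{A,B} P2:{P,R,S}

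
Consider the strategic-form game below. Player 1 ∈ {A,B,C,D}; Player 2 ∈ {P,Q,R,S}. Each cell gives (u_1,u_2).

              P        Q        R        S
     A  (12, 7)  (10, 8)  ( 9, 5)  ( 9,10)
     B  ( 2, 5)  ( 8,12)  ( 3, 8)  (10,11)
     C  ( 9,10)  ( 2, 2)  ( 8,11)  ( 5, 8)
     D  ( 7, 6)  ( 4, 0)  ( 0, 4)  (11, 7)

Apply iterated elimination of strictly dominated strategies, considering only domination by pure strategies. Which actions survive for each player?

IESDS → P1:{A,B,D} P2:{Q,S}

P1 drop C (A beats it: P:12>9 Q:10>2 R:9>8 S:9>5)
P2 drop P (S beats it: A:10>7 B:11>5 D:7>6)
P2 drop R (S beats it: A:10>5 B:11>8 D:7>4)
P1→{A,B,D} P2→{Q,S}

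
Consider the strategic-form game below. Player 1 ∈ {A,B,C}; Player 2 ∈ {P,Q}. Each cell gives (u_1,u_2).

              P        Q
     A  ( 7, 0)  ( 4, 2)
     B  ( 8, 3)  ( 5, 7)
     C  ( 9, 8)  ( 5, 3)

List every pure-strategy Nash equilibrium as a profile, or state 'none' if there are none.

(A,P): not NE [P1→C gives 9>7; P2→Q gives 2>0]
(A,Q): not NE [P1→C gives 5>4]
(B,P): not NE [P1→C gives 9>8; P2→Q gives 7>3]
(B,Q): NE
(C,P): NE
(C,Q): not NE [P2→P gives 8>3]

PSNE = {(B,Q), (C,P)}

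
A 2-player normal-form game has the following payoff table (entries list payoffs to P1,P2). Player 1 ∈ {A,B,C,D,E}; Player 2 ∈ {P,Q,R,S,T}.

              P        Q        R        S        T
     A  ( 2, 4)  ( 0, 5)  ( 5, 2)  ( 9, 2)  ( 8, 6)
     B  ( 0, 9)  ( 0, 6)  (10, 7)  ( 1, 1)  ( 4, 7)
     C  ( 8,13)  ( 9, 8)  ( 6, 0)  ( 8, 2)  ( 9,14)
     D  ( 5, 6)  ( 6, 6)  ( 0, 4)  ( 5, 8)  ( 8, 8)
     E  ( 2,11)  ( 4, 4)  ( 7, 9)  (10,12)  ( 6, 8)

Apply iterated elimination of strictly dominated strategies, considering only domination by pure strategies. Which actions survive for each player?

Remaining: P1:{A,C,E} P2:{P,S,T}

P1 drop D (C beats it: P:8>5 Q:9>6 R:6>0 S:8>5 T:9>8)
P2 drop Q (T beats it: A:6>5 B:7>6 C:14>8 E:8>4)
P2 drop R (P beats it: A:4>2 B:9>7 C:13>0 E:11>9)
P1 drop B (A beats it: P:2>0 S:9>1 T:8>4)
P1→{A,C,E} P2→{P,S,T}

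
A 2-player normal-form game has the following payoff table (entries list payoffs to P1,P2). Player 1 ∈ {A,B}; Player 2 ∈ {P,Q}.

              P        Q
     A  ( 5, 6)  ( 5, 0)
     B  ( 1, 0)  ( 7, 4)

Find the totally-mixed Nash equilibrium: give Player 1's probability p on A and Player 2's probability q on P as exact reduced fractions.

P1 mixes 2/5 on A; P2 mixes 1/3 on P

P1 indiff ⇒ q·5+(1-q)·5 = q·1+(1-q)·7 ⇒ q(4) = (1-q)(2) ⇒ q = 1/3
P2 indiff ⇒ p·6+(1-p)·0 = p·0+(1-p)·4 ⇒ p(6) = (1-p)(4) ⇒ p = 2/5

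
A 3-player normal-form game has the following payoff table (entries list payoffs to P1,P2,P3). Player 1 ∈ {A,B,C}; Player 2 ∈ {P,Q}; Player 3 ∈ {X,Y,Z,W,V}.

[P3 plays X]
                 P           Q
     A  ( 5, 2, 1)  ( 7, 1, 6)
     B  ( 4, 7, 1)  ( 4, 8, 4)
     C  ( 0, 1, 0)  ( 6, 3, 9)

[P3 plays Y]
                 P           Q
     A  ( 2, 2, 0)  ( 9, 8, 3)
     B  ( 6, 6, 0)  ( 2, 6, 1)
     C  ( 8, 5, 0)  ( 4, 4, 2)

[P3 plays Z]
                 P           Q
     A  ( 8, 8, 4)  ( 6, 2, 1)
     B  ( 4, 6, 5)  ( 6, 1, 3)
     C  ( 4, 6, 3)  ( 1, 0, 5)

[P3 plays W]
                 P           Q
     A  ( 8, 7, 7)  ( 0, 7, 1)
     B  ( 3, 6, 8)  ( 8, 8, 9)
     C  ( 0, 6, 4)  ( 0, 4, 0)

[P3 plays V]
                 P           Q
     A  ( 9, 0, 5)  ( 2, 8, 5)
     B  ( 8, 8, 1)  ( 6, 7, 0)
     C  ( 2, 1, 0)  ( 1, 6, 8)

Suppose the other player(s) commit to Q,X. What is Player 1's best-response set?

u_1(A vs Q,X) = 7
u_1(B vs Q,X) = 4
u_1(C vs Q,X) = 6
max payoff 7 at {A}

BR_1 = {A}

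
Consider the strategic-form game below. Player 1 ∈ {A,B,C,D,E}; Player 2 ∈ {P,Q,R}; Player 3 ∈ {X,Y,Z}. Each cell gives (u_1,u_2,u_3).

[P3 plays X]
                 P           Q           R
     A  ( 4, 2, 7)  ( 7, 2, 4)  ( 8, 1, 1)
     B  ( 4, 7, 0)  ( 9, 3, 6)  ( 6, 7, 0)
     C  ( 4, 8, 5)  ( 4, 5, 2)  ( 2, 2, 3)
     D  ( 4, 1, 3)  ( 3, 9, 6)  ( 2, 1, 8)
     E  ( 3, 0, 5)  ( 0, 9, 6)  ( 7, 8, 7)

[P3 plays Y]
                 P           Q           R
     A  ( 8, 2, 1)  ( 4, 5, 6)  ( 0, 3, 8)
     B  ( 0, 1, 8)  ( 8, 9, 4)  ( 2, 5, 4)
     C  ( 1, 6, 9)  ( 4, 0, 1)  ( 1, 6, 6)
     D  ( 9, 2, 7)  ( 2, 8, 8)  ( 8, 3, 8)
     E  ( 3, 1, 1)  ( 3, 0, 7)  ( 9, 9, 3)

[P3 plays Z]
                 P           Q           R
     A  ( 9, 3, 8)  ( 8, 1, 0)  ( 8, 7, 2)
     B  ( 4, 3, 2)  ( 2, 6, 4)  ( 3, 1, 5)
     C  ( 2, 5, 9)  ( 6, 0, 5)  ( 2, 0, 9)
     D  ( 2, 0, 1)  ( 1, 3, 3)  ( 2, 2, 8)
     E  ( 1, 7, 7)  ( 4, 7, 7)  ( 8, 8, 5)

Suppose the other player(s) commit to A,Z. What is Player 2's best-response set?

P2 best: {R}

u_2(P vs A,Z) = 3
u_2(Q vs A,Z) = 1
u_2(R vs A,Z) = 7
max payoff 7 at {R}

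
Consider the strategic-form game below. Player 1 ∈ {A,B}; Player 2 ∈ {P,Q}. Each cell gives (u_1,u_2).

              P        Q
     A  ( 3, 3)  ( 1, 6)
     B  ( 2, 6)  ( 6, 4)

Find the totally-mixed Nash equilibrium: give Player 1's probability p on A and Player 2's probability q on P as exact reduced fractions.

P1 indiff ⇒ q·3+(1-q)·1 = q·2+(1-q)·6 ⇒ q(1) = (1-q)(5) ⇒ q = 5/6
P2 indiff ⇒ p·3+(1-p)·6 = p·6+(1-p)·4 ⇒ p(-3) = (1-p)(-2) ⇒ p = 2/5

P1 mixes 2/5 on A; P2 mixes 5/6 on P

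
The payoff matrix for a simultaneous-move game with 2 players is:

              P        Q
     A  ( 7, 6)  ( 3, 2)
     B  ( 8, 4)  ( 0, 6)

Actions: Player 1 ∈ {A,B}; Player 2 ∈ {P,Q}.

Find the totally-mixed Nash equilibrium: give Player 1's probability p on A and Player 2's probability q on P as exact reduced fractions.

P1 mixes 1/3 on A; P2 mixes 3/4 on P

P1 indiff ⇒ q·7+(1-q)·3 = q·8+(1-q)·0 ⇒ q(-1) = (1-q)(-3) ⇒ q = 3/4
P2 indiff ⇒ p·6+(1-p)·4 = p·2+(1-p)·6 ⇒ p(4) = (1-p)(2) ⇒ p = 1/3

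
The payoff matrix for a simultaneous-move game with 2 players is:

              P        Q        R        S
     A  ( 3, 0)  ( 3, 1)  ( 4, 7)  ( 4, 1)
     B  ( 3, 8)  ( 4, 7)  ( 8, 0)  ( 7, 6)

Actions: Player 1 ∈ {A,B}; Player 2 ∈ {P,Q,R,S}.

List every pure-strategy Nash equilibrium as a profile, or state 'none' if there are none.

(A,P): not NE [P2→R gives 7>0]
(A,Q): not NE [P1→B gives 4>3; P2→R gives 7>1]
(A,R): not NE [P1→B gives 8>4]
(A,S): not NE [P1→B gives 7>4; P2→R gives 7>1]
(B,P): NE
(B,Q): not NE [P2→P gives 8>7]
(B,R): not NE [P2→P gives 8>0]
(B,S): not NE [P2→P gives 8>6]

Nash profiles: (B,P)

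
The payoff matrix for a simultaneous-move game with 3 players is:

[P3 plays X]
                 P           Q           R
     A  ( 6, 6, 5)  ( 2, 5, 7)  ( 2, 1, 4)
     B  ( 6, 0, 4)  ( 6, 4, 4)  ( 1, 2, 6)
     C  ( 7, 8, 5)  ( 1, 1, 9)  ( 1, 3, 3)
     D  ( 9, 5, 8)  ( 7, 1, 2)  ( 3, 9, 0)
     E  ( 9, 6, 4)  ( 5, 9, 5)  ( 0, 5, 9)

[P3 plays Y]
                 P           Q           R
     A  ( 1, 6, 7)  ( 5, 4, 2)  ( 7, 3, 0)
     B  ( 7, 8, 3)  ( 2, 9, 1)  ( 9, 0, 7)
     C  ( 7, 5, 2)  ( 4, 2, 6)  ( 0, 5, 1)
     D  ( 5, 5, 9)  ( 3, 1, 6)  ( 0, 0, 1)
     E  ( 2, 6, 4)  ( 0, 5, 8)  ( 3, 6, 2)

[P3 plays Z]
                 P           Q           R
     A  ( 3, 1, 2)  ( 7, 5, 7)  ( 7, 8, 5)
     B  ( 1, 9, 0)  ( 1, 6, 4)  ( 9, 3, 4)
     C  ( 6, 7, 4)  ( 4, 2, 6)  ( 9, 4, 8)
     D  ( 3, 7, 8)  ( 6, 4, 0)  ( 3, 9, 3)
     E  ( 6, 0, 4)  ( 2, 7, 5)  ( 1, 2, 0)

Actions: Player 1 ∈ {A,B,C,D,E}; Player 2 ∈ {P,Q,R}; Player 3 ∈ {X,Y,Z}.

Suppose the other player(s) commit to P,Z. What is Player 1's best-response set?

BR_1 = {C,E}

u_1(A vs P,Z) = 3
u_1(B vs P,Z) = 1
u_1(C vs P,Z) = 6
u_1(D vs P,Z) = 3
u_1(E vs P,Z) = 6
max payoff 6 at {C,E}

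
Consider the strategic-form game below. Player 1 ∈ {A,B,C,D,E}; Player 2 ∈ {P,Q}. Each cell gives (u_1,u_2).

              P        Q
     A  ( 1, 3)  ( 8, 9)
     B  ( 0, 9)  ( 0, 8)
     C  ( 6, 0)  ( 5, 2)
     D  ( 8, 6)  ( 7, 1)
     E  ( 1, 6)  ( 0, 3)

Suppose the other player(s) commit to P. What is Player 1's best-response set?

u_1(A vs P) = 1
u_1(B vs P) = 0
u_1(C vs P) = 6
u_1(D vs P) = 8
u_1(E vs P) = 1
max payoff 8 at {D}

argmax u_1 = {D}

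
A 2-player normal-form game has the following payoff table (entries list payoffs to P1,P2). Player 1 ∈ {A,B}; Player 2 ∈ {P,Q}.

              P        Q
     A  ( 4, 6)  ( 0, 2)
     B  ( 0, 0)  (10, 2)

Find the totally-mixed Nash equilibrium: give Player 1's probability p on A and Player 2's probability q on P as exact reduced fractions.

P1 mixes 1/3 on A; P2 mixes 5/7 on P

P1 indiff ⇒ q·4+(1-q)·0 = q·0+(1-q)·10 ⇒ q(4) = (1-q)(10) ⇒ q = 5/7
P2 indiff ⇒ p·6+(1-p)·0 = p·2+(1-p)·2 ⇒ p(4) = (1-p)(2) ⇒ p = 1/3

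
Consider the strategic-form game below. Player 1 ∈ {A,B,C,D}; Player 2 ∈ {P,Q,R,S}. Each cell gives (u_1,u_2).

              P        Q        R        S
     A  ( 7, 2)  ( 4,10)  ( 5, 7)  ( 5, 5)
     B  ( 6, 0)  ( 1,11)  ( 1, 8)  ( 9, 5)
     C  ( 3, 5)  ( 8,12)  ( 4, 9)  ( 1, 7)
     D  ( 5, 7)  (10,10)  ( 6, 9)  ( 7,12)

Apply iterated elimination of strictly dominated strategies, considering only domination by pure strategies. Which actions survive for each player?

Survivors P1:{B,D} P2:{Q,S}

P1 drop C (D beats it: P:5>3 Q:10>8 R:6>4 S:7>1)
P2 drop P (Q beats it: A:10>2 B:11>0 D:10>7)
P1 drop A (D beats it: Q:10>4 R:6>5 S:7>5)
P2 drop R (Q beats it: B:11>8 D:10>9)
P1→{B,D} P2→{Q,S}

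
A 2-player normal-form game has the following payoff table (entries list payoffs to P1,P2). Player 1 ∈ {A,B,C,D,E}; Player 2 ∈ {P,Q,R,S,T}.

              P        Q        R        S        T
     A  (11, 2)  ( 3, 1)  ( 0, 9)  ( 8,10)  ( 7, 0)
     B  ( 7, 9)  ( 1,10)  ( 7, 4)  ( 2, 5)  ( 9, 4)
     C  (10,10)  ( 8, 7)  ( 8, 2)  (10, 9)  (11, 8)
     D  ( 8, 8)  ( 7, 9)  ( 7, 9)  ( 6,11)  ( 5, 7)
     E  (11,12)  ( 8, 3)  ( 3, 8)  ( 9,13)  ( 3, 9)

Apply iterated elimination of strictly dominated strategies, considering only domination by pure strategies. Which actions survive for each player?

Remaining: P1:{A,C,E} P2:{P,S}

P1 drop B (C beats it: P:10>7 Q:8>1 R:8>7 S:10>2 T:11>9)
P1 drop D (C beats it: P:10>8 Q:8>7 R:8>7 S:10>6 T:11>5)
P2 drop Q (P beats it: A:2>1 C:10>7 E:12>3)
P2 drop R (S beats it: A:10>9 C:9>2 E:13>8)
P2 drop T (P beats it: A:2>0 C:10>8 E:12>9)
P1→{A,C,E} P2→{P,S}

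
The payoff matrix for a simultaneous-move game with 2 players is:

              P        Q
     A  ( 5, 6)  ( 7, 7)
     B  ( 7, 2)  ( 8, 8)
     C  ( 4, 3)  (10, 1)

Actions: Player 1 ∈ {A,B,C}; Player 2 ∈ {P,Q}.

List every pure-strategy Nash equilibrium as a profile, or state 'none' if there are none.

(A,P): not NE [P1→B gives 7>5; P2→Q gives 7>6]
(A,Q): not NE [P1→C gives 10>7]
(B,P): not NE [P2→Q gives 8>2]
(B,Q): not NE [P1→C gives 10>8]
(C,P): not NE [P1→B gives 7>4]
(C,Q): not NE [P2→P gives 3>1]

Equilibria: none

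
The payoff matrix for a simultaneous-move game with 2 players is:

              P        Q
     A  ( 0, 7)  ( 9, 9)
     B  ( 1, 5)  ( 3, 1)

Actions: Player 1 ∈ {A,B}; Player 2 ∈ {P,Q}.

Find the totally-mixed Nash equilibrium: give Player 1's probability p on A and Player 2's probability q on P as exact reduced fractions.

p=2/3, q=6/7

P1 indiff ⇒ q·0+(1-q)·9 = q·1+(1-q)·3 ⇒ q(-1) = (1-q)(-6) ⇒ q = 6/7
P2 indiff ⇒ p·7+(1-p)·5 = p·9+(1-p)·1 ⇒ p(-2) = (1-p)(-4) ⇒ p = 2/3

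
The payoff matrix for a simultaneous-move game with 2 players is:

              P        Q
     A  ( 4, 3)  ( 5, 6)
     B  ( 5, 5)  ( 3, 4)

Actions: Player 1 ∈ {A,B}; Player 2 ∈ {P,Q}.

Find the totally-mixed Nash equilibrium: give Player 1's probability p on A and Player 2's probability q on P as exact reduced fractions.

P1 indiff ⇒ q·4+(1-q)·5 = q·5+(1-q)·3 ⇒ q(-1) = (1-q)(-2) ⇒ q = 2/3
P2 indiff ⇒ p·3+(1-p)·5 = p·6+(1-p)·4 ⇒ p(-3) = (1-p)(-1) ⇒ p = 1/4

p=1/4, q=2/3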